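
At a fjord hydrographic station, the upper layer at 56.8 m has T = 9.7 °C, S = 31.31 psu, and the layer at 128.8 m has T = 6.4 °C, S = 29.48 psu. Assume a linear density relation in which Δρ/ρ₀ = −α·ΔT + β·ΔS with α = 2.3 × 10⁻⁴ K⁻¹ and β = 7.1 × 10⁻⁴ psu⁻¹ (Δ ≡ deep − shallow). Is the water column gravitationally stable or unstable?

ΔT = 6.4 − 9.7 = -3.3 K and ΔS = 29.48 − 31.31 = -1.83 psu (deep − shallow).
−αΔT = 7.59 × 10⁻⁴; βΔS = -1.2993 × 10⁻³; sum Δρ/ρ₀ = -5.403 × 10⁻⁴.
Δρ/ρ₀ < 0, so Δρ < 0: deeper water is lighter → statically unstable; the column would overturn.

unstable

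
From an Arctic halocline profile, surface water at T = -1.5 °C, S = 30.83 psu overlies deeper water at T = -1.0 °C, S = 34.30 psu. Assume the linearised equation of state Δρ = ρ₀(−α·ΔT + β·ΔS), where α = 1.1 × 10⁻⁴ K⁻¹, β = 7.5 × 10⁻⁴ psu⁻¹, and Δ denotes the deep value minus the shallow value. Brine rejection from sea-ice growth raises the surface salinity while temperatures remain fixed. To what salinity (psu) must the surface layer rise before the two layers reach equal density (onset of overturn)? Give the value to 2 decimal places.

34.23 psu

Neutral buoyancy requires −α(T_deep − T_surf) + β(S_deep − S_surf′) = 0.
S_surf′ = S_deep − (α/β)·ΔT = 34.30 − (1.1 × 10⁻⁴/7.5 × 10⁻⁴)·(+0.5) = 34.2267 psu.
Increase required: 34.2267 − 30.83 = 3.3967 psu.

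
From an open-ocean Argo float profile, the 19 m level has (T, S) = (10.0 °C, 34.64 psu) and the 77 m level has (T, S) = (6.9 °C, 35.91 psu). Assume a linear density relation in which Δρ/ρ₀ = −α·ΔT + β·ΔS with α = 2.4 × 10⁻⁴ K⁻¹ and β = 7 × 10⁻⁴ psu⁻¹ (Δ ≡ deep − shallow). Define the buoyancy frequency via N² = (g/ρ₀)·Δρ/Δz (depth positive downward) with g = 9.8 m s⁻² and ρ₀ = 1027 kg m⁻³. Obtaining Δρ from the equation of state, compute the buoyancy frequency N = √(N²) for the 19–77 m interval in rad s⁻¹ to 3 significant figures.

0.0166 rad s⁻¹

ΔT = -3.1 K, ΔS = +1.27 psu (deep − shallow).
Δρ/ρ₀ = −αΔT + βΔS = 7.44 × 10⁻⁴ + 8.89 × 10⁻⁴ = 1.633 × 10⁻³, so Δρ ≈ 1.677 kg m⁻³.
N² = (g/ρ₀)·Δρ/Δz = g·(Δρ/ρ₀)/Δz = 9.8 × 1.633 × 10⁻³ / 58 = 2.7592 × 10⁻⁴ s⁻².
N = √(2.7592 × 10⁻⁴) = 0.016611 rad s⁻¹ ≈ 0.0166 rad s⁻¹.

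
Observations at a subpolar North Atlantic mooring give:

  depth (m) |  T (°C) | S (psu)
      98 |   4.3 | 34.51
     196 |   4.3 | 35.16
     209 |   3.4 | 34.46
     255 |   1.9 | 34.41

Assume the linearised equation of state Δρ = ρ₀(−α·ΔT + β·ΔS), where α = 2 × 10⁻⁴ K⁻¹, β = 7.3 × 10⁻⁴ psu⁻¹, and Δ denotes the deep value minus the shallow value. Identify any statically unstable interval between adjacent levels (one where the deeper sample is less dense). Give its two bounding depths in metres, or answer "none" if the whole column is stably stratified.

196–209 m

Evaluate Δρ/ρ₀ = −αΔT + βΔS across each adjacent pair:
  98–196 m: −αΔT+βΔS = −(2 × 10⁻⁴)(+0.0)+(7.3 × 10⁻⁴)(+0.65) = 4.7 × 10⁻⁴ → stable
  196–209 m: −αΔT+βΔS = −(2 × 10⁻⁴)(-0.9)+(7.3 × 10⁻⁴)(-0.70) = -3.3 × 10⁻⁴ → UNSTABLE
  209–255 m: −αΔT+βΔS = −(2 × 10⁻⁴)(-1.5)+(7.3 × 10⁻⁴)(-0.05) = 2.6 × 10⁻⁴ → stable
The 196–209 m interval has Δρ < 0: lighter water underlies denser water.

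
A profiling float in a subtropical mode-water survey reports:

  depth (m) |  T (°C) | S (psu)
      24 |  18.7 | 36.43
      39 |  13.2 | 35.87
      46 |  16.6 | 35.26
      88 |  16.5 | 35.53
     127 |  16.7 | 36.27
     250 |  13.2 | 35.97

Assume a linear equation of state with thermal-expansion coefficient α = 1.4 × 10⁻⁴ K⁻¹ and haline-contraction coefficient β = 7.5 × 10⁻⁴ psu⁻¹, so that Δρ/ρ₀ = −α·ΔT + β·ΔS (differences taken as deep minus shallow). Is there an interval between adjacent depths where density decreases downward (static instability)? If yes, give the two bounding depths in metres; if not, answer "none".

39–46 m

Evaluate Δρ/ρ₀ = −αΔT + βΔS across each adjacent pair:
  24–39 m: −αΔT+βΔS = −(1.4 × 10⁻⁴)(-5.5)+(7.5 × 10⁻⁴)(-0.56) = 3.5 × 10⁻⁴ → stable
  39–46 m: −αΔT+βΔS = −(1.4 × 10⁻⁴)(+3.4)+(7.5 × 10⁻⁴)(-0.61) = -9.3 × 10⁻⁴ → UNSTABLE
  46–88 m: −αΔT+βΔS = −(1.4 × 10⁻⁴)(-0.1)+(7.5 × 10⁻⁴)(+0.27) = 2.2 × 10⁻⁴ → stable
  88–127 m: −αΔT+βΔS = −(1.4 × 10⁻⁴)(+0.2)+(7.5 × 10⁻⁴)(+0.74) = 5.3 × 10⁻⁴ → stable
  127–250 m: −αΔT+βΔS = −(1.4 × 10⁻⁴)(-3.5)+(7.5 × 10⁻⁴)(-0.30) = 2.6 × 10⁻⁴ → stable
The 39–46 m interval has Δρ < 0: lighter water underlies denser water.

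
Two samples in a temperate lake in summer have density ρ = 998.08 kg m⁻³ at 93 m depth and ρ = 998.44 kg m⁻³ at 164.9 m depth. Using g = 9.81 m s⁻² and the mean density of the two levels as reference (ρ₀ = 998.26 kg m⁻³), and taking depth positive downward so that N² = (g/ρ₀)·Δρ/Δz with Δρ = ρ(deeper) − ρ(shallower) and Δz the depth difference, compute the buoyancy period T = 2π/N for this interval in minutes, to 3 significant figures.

Δρ = 998.44 − 998.08 = 0.36 kg m⁻³ over Δz = 164.9 − 93 = 71.9 m.
N² = (9.81/998.26) × (0.36/71.9) = 4.9204 × 10⁻⁵ s⁻².
N = √(4.9204 × 10⁻⁵) = 7.0146 × 10⁻³ rad s⁻¹, so T = 2π/N = 895.73 s = 14.929 min ≈ 14.9 min.
A positive N² confirms static stability across the interval.

14.9 min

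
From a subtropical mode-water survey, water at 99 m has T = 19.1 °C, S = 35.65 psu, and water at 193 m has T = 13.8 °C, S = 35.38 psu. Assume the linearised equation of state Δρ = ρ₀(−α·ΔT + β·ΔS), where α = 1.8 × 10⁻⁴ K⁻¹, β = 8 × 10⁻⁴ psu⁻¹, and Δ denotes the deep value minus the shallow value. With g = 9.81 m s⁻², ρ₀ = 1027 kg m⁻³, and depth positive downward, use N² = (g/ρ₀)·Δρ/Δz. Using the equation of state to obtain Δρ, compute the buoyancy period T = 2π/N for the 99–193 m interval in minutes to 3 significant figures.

11.9 min

ΔT = -5.3 K, ΔS = -0.27 psu (deep − shallow).
Δρ/ρ₀ = −αΔT + βΔS = 9.54 × 10⁻⁴ − 2.16 × 10⁻⁴ = 7.38 × 10⁻⁴, so Δρ ≈ 0.7579 kg m⁻³.
N² = (g/ρ₀)·Δρ/Δz = g·(Δρ/ρ₀)/Δz = 9.81 × 7.38 × 10⁻⁴ / 94 = 7.7019 × 10⁻⁵ s⁻².
N = √(7.7019 × 10⁻⁵) = 8.7760 × 10⁻³ rad s⁻¹ → T = 2π/N = 715.95 s = 11.933 min ≈ 11.9 min.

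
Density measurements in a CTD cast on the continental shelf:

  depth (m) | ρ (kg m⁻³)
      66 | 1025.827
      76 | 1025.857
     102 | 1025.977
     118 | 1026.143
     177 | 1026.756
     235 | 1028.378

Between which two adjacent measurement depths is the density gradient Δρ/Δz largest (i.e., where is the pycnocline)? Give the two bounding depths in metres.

Compute the density gradient over each adjacent pair:
  66–76 m: Δρ/Δz = 0.030/10 = 3.0 × 10⁻³ kg m⁻⁴
  76–102 m: Δρ/Δz = 0.120/26 = 4.6 × 10⁻³ kg m⁻⁴
  102–118 m: Δρ/Δz = 0.166/16 = 0.010 kg m⁻⁴
  118–177 m: Δρ/Δz = 0.613/59 = 0.010 kg m⁻⁴
  177–235 m: Δρ/Δz = 1.622/58 = 0.028 kg m⁻⁴
The largest gradient is in the 177–235 m interval — the pycnocline.

177–235 m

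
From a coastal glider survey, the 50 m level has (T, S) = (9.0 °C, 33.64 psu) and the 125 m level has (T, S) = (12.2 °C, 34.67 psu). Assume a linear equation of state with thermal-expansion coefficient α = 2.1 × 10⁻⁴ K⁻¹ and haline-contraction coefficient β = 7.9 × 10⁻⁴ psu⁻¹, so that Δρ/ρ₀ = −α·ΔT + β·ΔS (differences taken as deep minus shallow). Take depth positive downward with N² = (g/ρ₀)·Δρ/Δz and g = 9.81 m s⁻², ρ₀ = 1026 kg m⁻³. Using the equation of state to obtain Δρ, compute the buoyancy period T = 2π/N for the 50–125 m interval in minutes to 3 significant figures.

24.3 min

ΔT = +3.2 K, ΔS = +1.03 psu (deep − shallow).
Δρ/ρ₀ = −αΔT + βΔS = -6.72 × 10⁻⁴ + 8.137 × 10⁻⁴ = 1.417 × 10⁻⁴, so Δρ ≈ 0.1454 kg m⁻³.
N² = (g/ρ₀)·Δρ/Δz = g·(Δρ/ρ₀)/Δz = 9.81 × 1.417 × 10⁻⁴ / 75 = 1.8534 × 10⁻⁵ s⁻².
N = √(1.8534 × 10⁻⁵) = 4.3051 × 10⁻³ rad s⁻¹ → T = 2π/N = 1.4595 × 10³ s = 24.325 min ≈ 24.3 min.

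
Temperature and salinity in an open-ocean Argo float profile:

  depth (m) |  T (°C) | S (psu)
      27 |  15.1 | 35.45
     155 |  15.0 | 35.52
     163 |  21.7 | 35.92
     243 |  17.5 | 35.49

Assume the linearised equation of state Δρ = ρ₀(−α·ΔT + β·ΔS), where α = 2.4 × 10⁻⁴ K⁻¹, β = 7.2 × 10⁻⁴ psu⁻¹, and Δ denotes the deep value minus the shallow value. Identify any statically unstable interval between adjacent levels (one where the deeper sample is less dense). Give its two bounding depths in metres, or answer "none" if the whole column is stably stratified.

Evaluate Δρ/ρ₀ = −αΔT + βΔS across each adjacent pair:
  27–155 m: −αΔT+βΔS = −(2.4 × 10⁻⁴)(-0.1)+(7.2 × 10⁻⁴)(+0.07) = 7.4 × 10⁻⁵ → stable
  155–163 m: −αΔT+βΔS = −(2.4 × 10⁻⁴)(+6.7)+(7.2 × 10⁻⁴)(+0.40) = -1.3 × 10⁻³ → UNSTABLE
  163–243 m: −αΔT+βΔS = −(2.4 × 10⁻⁴)(-4.2)+(7.2 × 10⁻⁴)(-0.43) = 7.0 × 10⁻⁴ → stable
The 155–163 m interval has Δρ < 0: lighter water underlies denser water.

155–163 m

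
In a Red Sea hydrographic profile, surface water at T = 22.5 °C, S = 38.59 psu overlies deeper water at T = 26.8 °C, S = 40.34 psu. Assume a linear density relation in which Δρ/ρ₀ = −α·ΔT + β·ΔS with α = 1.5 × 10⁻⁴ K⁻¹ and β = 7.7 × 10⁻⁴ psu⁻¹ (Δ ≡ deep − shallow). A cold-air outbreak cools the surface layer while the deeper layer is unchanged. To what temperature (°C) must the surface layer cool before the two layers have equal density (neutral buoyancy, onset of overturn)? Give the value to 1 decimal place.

17.8 °C

Neutral buoyancy requires Δρ = 0, i.e. −α(T_deep − T_surf′) + β(S_deep − S_surf) = 0.
T_surf′ = T_deep − (β/α)·ΔS = 26.8 − (7.7 × 10⁻⁴/1.5 × 10⁻⁴)·(+1.75) = 17.817 °C.
Cooling required: 22.5 − (17.817) = 4.683 °C.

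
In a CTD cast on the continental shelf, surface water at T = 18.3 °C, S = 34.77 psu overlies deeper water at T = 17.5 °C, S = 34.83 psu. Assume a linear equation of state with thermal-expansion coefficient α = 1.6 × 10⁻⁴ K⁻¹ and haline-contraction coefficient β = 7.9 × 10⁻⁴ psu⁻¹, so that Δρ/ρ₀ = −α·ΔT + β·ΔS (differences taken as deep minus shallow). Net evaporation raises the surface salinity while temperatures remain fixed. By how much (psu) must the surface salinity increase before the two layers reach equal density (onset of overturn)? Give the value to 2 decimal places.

Neutral buoyancy requires −α(T_deep − T_surf) + β(S_deep − S_surf′) = 0.
S_surf′ = S_deep − (α/β)·ΔT = 34.83 − (1.6 × 10⁻⁴/7.9 × 10⁻⁴)·(-0.8) = 34.9920 psu.
Increase required: 34.9920 − 34.77 = 0.2220 psu.

0.22 psu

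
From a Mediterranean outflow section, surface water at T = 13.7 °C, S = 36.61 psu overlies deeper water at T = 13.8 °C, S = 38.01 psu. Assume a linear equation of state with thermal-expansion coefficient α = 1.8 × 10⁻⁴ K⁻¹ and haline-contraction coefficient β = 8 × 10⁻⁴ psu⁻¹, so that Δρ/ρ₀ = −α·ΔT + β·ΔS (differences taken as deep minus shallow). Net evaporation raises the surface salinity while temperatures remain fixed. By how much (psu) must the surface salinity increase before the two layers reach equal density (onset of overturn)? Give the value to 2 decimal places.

1.38 psu

Neutral buoyancy requires −α(T_deep − T_surf) + β(S_deep − S_surf′) = 0.
S_surf′ = S_deep − (α/β)·ΔT = 38.01 − (1.8 × 10⁻⁴/8 × 10⁻⁴)·(+0.1) = 37.9875 psu.
Increase required: 37.9875 − 36.61 = 1.3775 psu.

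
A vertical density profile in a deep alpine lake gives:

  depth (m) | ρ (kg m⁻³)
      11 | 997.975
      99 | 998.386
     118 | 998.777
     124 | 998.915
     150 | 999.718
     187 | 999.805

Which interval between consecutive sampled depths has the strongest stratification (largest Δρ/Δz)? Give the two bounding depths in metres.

Compute the density gradient over each adjacent pair:
  11–99 m: Δρ/Δz = 0.411/88 = 4.7 × 10⁻³ kg m⁻⁴
  99–118 m: Δρ/Δz = 0.391/19 = 0.021 kg m⁻⁴
  118–124 m: Δρ/Δz = 0.138/6 = 0.023 kg m⁻⁴
  124–150 m: Δρ/Δz = 0.803/26 = 0.031 kg m⁻⁴
  150–187 m: Δρ/Δz = 0.087/37 = 2.4 × 10⁻³ kg m⁻⁴
The largest gradient is in the 124–150 m interval — the pycnocline.

124–150 m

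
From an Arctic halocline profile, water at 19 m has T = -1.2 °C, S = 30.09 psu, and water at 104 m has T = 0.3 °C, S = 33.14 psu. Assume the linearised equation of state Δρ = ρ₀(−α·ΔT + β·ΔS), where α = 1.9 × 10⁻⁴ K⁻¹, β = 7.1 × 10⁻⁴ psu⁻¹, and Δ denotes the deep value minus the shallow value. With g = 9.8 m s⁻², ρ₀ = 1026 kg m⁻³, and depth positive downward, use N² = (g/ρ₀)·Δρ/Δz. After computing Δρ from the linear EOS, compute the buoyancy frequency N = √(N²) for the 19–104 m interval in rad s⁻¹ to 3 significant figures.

ΔT = +1.5 K, ΔS = +3.05 psu (deep − shallow).
Δρ/ρ₀ = −αΔT + βΔS = -2.85 × 10⁻⁴ + 2.1655 × 10⁻³ = 1.8805 × 10⁻³, so Δρ ≈ 1.929 kg m⁻³.
N² = (g/ρ₀)·Δρ/Δz = g·(Δρ/ρ₀)/Δz = 9.8 × 1.8805 × 10⁻³ / 85 = 2.1681 × 10⁻⁴ s⁻².
N = √(2.1681 × 10⁻⁴) = 0.014724 rad s⁻¹ ≈ 0.0147 rad s⁻¹.

0.0147 rad s⁻¹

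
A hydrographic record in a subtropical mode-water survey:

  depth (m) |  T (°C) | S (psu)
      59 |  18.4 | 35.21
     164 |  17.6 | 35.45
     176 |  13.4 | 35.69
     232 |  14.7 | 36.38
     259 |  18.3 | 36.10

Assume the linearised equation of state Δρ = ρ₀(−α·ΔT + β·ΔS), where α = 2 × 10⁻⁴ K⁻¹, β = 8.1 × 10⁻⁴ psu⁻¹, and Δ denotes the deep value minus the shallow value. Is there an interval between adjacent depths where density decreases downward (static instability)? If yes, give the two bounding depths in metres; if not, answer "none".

232–259 m

Evaluate Δρ/ρ₀ = −αΔT + βΔS across each adjacent pair:
  59–164 m: −αΔT+βΔS = −(2 × 10⁻⁴)(-0.8)+(8.1 × 10⁻⁴)(+0.24) = 3.5 × 10⁻⁴ → stable
  164–176 m: −αΔT+βΔS = −(2 × 10⁻⁴)(-4.2)+(8.1 × 10⁻⁴)(+0.24) = 1.0 × 10⁻³ → stable
  176–232 m: −αΔT+βΔS = −(2 × 10⁻⁴)(+1.3)+(8.1 × 10⁻⁴)(+0.69) = 3.0 × 10⁻⁴ → stable
  232–259 m: −αΔT+βΔS = −(2 × 10⁻⁴)(+3.6)+(8.1 × 10⁻⁴)(-0.28) = -9.5 × 10⁻⁴ → UNSTABLE
The 232–259 m interval has Δρ < 0: lighter water underlies denser water.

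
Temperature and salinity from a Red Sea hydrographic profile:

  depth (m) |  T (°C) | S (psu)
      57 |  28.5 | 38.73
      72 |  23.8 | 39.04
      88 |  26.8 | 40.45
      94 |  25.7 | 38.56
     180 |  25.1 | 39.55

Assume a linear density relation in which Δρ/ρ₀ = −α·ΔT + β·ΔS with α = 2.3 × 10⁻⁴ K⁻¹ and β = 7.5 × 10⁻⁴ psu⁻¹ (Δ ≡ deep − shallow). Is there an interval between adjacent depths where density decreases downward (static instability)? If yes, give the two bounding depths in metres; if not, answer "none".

88–94 m

Evaluate Δρ/ρ₀ = −αΔT + βΔS across each adjacent pair:
  57–72 m: −αΔT+βΔS = −(2.3 × 10⁻⁴)(-4.7)+(7.5 × 10⁻⁴)(+0.31) = 1.3 × 10⁻³ → stable
  72–88 m: −αΔT+βΔS = −(2.3 × 10⁻⁴)(+3.0)+(7.5 × 10⁻⁴)(+1.41) = 3.7 × 10⁻⁴ → stable
  88–94 m: −αΔT+βΔS = −(2.3 × 10⁻⁴)(-1.1)+(7.5 × 10⁻⁴)(-1.89) = -1.2 × 10⁻³ → UNSTABLE
  94–180 m: −αΔT+βΔS = −(2.3 × 10⁻⁴)(-0.6)+(7.5 × 10⁻⁴)(+0.99) = 8.8 × 10⁻⁴ → stable
The 88–94 m interval has Δρ < 0: lighter water underlies denser water.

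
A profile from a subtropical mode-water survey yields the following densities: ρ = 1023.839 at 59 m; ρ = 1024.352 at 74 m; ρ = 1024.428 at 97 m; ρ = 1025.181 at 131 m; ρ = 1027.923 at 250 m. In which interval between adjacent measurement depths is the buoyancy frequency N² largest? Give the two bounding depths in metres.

Compute the density gradient over each adjacent pair:
  59–74 m: Δρ/Δz = 0.513/15 = 0.034 kg m⁻⁴
  74–97 m: Δρ/Δz = 0.076/23 = 3.3 × 10⁻³ kg m⁻⁴
  97–131 m: Δρ/Δz = 0.753/34 = 0.022 kg m⁻⁴
  131–250 m: Δρ/Δz = 2.742/119 = 0.023 kg m⁻⁴
The largest gradient is in the 59–74 m interval — the pycnocline.

59–74 m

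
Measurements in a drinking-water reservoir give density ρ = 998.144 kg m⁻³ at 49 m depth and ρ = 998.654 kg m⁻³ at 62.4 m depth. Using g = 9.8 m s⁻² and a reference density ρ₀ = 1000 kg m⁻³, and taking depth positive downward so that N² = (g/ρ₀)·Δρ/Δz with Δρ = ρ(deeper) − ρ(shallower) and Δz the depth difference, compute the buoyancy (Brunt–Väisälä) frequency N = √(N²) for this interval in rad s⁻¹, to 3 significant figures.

0.0193 rad s⁻¹

Δρ = 998.654 − 998.144 = 0.510 kg m⁻³ over Δz = 62.4 − 49 = 13.4 m.
N² = (9.8/1000) × (0.510/13.4) = 3.7299 × 10⁻⁴ s⁻².
N = √(3.7299 × 10⁻⁴) = 0.019313 rad s⁻¹ ≈ 0.0193 rad s⁻¹.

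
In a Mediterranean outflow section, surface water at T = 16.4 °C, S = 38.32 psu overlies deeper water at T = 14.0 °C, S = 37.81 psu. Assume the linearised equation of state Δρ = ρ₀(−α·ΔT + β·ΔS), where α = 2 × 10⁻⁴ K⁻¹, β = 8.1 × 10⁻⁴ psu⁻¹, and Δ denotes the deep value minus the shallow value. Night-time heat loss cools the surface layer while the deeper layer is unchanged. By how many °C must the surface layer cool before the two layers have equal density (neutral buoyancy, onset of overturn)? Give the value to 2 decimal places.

Neutral buoyancy requires Δρ = 0, i.e. −α(T_deep − T_surf′) + β(S_deep − S_surf) = 0.
T_surf′ = T_deep − (β/α)·ΔS = 14.0 − (8.1 × 10⁻⁴/2 × 10⁻⁴)·(-0.51) = 16.0655 °C.
Cooling required: 16.4 − (16.0655) = 0.3345 °C.

0.33 °C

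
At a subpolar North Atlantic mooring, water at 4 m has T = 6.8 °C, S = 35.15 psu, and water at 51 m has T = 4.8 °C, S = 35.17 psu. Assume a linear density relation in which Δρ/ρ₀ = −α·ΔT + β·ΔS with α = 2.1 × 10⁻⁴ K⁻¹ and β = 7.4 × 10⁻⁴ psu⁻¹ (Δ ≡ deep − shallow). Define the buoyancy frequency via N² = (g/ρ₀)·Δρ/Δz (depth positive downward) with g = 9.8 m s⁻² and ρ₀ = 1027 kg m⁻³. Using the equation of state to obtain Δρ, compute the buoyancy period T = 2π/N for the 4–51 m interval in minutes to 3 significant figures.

11.0 min

ΔT = -2.0 K, ΔS = +0.02 psu (deep − shallow).
Δρ/ρ₀ = −αΔT + βΔS = 4.20 × 10⁻⁴ + 1.48 × 10⁻⁵ = 4.348 × 10⁻⁴, so Δρ ≈ 0.4465 kg m⁻³.
N² = (g/ρ₀)·Δρ/Δz = g·(Δρ/ρ₀)/Δz = 9.8 × 4.348 × 10⁻⁴ / 47 = 9.0660 × 10⁻⁵ s⁻².
N = √(9.0660 × 10⁻⁵) = 9.5216 × 10⁻³ rad s⁻¹ → T = 2π/N = 659.89 s = 10.998 min ≈ 11.0 min.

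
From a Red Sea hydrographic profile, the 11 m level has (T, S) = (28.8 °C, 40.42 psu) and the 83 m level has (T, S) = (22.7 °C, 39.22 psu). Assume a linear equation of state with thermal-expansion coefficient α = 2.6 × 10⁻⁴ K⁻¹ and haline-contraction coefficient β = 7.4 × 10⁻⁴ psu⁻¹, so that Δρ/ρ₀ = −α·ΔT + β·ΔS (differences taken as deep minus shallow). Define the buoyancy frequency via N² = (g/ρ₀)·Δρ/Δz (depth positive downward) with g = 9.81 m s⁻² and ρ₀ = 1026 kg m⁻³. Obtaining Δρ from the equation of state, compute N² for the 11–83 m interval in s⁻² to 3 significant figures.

ΔT = -6.1 K, ΔS = -1.20 psu (deep − shallow).
Δρ/ρ₀ = −αΔT + βΔS = 1.586 × 10⁻³ − 8.88 × 10⁻⁴ = 6.98 × 10⁻⁴, so Δρ ≈ 0.7161 kg m⁻³.
N² = (g/ρ₀)·Δρ/Δz = g·(Δρ/ρ₀)/Δz = 9.81 × 6.98 × 10⁻⁴ / 72 = 9.5102 × 10⁻⁵ s⁻² ≈ 9.51 × 10⁻⁵ s⁻².

9.51 × 10⁻⁵ s⁻²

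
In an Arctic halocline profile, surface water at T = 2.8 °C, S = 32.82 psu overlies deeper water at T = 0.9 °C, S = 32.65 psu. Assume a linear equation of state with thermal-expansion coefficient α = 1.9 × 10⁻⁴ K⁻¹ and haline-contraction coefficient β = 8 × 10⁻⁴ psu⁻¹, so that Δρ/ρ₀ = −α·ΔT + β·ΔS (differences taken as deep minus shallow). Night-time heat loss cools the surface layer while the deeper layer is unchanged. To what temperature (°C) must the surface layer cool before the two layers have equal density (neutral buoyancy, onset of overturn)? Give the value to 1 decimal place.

1.6 °C

Neutral buoyancy requires Δρ = 0, i.e. −α(T_deep − T_surf′) + β(S_deep − S_surf) = 0.
T_surf′ = T_deep − (β/α)·ΔS = 0.9 − (8 × 10⁻⁴/1.9 × 10⁻⁴)·(-0.17) = 1.616 °C.
Cooling required: 2.8 − (1.616) = 1.184 °C.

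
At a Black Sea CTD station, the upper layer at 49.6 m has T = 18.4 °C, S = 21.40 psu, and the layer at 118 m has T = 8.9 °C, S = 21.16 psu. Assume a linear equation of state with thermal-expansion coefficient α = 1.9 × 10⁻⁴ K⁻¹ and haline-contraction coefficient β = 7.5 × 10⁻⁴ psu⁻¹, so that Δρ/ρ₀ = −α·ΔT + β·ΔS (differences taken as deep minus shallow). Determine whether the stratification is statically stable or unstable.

ΔT = 8.9 − 18.4 = -9.5 K and ΔS = 21.16 − 21.40 = -0.24 psu (deep − shallow).
−αΔT = 1.805 × 10⁻³; βΔS = -1.80 × 10⁻⁴; sum Δρ/ρ₀ = 1.625 × 10⁻³.
Δρ/ρ₀ > 0, so Δρ > 0: deeper water is denser → statically stable.

stable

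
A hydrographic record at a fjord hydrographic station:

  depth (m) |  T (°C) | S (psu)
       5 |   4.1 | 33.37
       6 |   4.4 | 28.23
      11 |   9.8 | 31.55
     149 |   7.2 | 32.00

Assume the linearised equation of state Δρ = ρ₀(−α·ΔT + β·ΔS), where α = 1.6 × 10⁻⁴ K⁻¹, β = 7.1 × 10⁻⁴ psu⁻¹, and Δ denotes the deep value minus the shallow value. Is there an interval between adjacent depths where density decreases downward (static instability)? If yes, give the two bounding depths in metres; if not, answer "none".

5–6 m

Evaluate Δρ/ρ₀ = −αΔT + βΔS across each adjacent pair:
  5–6 m: −αΔT+βΔS = −(1.6 × 10⁻⁴)(+0.3)+(7.1 × 10⁻⁴)(-5.14) = -3.7 × 10⁻³ → UNSTABLE
  6–11 m: −αΔT+βΔS = −(1.6 × 10⁻⁴)(+5.4)+(7.1 × 10⁻⁴)(+3.32) = 1.5 × 10⁻³ → stable
  11–149 m: −αΔT+βΔS = −(1.6 × 10⁻⁴)(-2.6)+(7.1 × 10⁻⁴)(+0.45) = 7.4 × 10⁻⁴ → stable
The 5–6 m interval has Δρ < 0: lighter water underlies denser water.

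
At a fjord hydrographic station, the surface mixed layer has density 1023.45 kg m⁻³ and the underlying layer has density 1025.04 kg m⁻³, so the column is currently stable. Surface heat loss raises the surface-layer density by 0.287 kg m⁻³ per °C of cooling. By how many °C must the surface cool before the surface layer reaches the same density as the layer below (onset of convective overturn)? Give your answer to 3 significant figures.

Density deficit of the surface layer: 1025.04 − 1023.45 = 1.59 kg m⁻³.
Required change = 1.59 / 0.287 = 5.54 °C.

5.54 °C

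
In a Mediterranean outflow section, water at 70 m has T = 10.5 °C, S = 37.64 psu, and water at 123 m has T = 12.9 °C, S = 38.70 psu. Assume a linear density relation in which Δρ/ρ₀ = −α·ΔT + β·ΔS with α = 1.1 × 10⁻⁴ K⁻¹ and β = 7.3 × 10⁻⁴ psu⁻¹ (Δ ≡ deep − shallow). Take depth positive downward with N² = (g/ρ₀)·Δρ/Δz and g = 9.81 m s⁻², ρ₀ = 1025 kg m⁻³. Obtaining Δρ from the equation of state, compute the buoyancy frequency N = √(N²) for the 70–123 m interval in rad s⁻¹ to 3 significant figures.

ΔT = +2.4 K, ΔS = +1.06 psu (deep − shallow).
Δρ/ρ₀ = −αΔT + βΔS = -2.64 × 10⁻⁴ + 7.738 × 10⁻⁴ = 5.098 × 10⁻⁴, so Δρ ≈ 0.5225 kg m⁻³.
N² = (g/ρ₀)·Δρ/Δz = g·(Δρ/ρ₀)/Δz = 9.81 × 5.098 × 10⁻⁴ / 53 = 9.4361 × 10⁻⁵ s⁻².
N = √(9.4361 × 10⁻⁵) = 9.7140 × 10⁻³ rad s⁻¹ ≈ 9.71 × 10⁻³ rad s⁻¹.

9.71 × 10⁻³ rad s⁻¹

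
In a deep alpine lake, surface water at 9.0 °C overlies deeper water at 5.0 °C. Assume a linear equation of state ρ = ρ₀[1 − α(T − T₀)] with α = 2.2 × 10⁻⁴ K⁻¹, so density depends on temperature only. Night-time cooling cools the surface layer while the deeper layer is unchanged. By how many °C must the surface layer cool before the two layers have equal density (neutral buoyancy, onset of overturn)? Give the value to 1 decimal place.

4.0 °C

With temperature the only control, equal density requires T_surf′ = T_deep.
T_surf′ = 5.0 °C.
Cooling required: 9.0 − 5.0 = 4.0 °C.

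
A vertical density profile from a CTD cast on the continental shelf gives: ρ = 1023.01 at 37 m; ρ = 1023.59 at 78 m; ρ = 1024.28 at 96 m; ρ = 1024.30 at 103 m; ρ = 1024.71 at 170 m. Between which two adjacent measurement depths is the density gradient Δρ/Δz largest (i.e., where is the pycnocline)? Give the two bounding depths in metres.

Compute the density gradient over each adjacent pair:
  37–78 m: Δρ/Δz = 0.58/41 = 0.014 kg m⁻⁴
  78–96 m: Δρ/Δz = 0.69/18 = 0.038 kg m⁻⁴
  96–103 m: Δρ/Δz = 0.02/7 = 2.9 × 10⁻³ kg m⁻⁴
  103–170 m: Δρ/Δz = 0.41/67 = 6.1 × 10⁻³ kg m⁻⁴
The largest gradient is in the 78–96 m interval — the pycnocline.

78–96 m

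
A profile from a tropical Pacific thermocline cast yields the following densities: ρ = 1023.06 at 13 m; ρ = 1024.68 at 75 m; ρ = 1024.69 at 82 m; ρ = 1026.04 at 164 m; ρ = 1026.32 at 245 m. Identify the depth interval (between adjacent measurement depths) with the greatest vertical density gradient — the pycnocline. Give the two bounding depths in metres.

Compute the density gradient over each adjacent pair:
  13–75 m: Δρ/Δz = 1.62/62 = 0.026 kg m⁻⁴
  75–82 m: Δρ/Δz = 0.01/7 = 1.4 × 10⁻³ kg m⁻⁴
  82–164 m: Δρ/Δz = 1.35/82 = 0.016 kg m⁻⁴
  164–245 m: Δρ/Δz = 0.28/81 = 3.5 × 10⁻³ kg m⁻⁴
The largest gradient is in the 13–75 m interval — the pycnocline.

13–75 m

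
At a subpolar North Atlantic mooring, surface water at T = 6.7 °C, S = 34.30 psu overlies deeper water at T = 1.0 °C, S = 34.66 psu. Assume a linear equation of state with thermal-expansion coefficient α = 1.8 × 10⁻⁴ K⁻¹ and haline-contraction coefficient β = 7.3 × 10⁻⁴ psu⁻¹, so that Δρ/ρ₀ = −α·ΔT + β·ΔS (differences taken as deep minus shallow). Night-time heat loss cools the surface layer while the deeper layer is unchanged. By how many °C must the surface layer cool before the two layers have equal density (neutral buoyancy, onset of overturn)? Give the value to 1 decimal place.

7.2 °C

Neutral buoyancy requires Δρ = 0, i.e. −α(T_deep − T_surf′) + β(S_deep − S_surf) = 0.
T_surf′ = T_deep − (β/α)·ΔS = 1.0 − (7.3 × 10⁻⁴/1.8 × 10⁻⁴)·(+0.36) = -0.460 °C.
Cooling required: 6.7 − (-0.460) = 7.160 °C.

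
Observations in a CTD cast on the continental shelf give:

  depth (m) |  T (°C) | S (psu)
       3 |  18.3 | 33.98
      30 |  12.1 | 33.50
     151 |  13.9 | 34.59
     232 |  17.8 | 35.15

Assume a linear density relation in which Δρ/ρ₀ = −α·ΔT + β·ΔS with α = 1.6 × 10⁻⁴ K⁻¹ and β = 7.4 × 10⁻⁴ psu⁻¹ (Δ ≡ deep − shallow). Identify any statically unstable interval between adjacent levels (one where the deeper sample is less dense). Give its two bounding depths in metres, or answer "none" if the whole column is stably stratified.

Evaluate Δρ/ρ₀ = −αΔT + βΔS across each adjacent pair:
  3–30 m: −αΔT+βΔS = −(1.6 × 10⁻⁴)(-6.2)+(7.4 × 10⁻⁴)(-0.48) = 6.4 × 10⁻⁴ → stable
  30–151 m: −αΔT+βΔS = −(1.6 × 10⁻⁴)(+1.8)+(7.4 × 10⁻⁴)(+1.09) = 5.2 × 10⁻⁴ → stable
  151–232 m: −αΔT+βΔS = −(1.6 × 10⁻⁴)(+3.9)+(7.4 × 10⁻⁴)(+0.56) = -2.1 × 10⁻⁴ → UNSTABLE
The 151–232 m interval has Δρ < 0: lighter water underlies denser water.

151–232 m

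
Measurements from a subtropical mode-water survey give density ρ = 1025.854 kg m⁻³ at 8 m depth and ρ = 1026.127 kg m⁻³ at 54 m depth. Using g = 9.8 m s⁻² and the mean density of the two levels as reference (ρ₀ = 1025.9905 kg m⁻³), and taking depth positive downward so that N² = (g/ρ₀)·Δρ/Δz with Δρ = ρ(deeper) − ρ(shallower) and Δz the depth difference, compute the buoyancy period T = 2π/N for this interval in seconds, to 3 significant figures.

835 s

Δρ = 1026.127 − 1025.854 = 0.273 kg m⁻³ over Δz = 54 − 8 = 46 m.
N² = (9.8/1025.9905) × (0.273/46) = 5.6688 × 10⁻⁵ s⁻².
N = √(5.6688 × 10⁻⁵) = 7.5291 × 10⁻³ rad s⁻¹, so T = 2π/N = 834.52 s ≈ 835 s.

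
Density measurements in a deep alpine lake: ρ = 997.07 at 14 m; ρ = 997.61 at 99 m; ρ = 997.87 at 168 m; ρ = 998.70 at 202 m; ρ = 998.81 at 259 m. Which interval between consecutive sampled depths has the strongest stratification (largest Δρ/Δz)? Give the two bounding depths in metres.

168–202 m

Compute the density gradient over each adjacent pair:
  14–99 m: Δρ/Δz = 0.54/85 = 6.4 × 10⁻³ kg m⁻⁴
  99–168 m: Δρ/Δz = 0.26/69 = 3.8 × 10⁻³ kg m⁻⁴
  168–202 m: Δρ/Δz = 0.83/34 = 0.024 kg m⁻⁴
  202–259 m: Δρ/Δz = 0.11/57 = 1.9 × 10⁻³ kg m⁻⁴
The largest gradient is in the 168–202 m interval — the pycnocline.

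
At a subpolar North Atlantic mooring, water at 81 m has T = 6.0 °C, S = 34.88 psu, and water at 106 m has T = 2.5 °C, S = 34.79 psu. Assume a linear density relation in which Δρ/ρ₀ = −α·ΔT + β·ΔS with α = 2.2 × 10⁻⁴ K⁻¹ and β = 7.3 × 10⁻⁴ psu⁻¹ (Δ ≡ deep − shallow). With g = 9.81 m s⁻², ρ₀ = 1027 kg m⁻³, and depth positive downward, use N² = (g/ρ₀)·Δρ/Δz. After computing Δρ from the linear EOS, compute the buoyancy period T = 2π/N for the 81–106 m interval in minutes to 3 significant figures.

6.30 min

ΔT = -3.5 K, ΔS = -0.09 psu (deep − shallow).
Δρ/ρ₀ = −αΔT + βΔS = 7.70 × 10⁻⁴ − 6.57 × 10⁻⁵ = 7.043 × 10⁻⁴, so Δρ ≈ 0.7233 kg m⁻³.
N² = (g/ρ₀)·Δρ/Δz = g·(Δρ/ρ₀)/Δz = 9.81 × 7.043 × 10⁻⁴ / 25 = 2.7637 × 10⁻⁴ s⁻².
N = √(2.7637 × 10⁻⁴) = 0.016624 rad s⁻¹ → T = 2π/N = 377.96 s = 6.2993 min ≈ 6.30 min.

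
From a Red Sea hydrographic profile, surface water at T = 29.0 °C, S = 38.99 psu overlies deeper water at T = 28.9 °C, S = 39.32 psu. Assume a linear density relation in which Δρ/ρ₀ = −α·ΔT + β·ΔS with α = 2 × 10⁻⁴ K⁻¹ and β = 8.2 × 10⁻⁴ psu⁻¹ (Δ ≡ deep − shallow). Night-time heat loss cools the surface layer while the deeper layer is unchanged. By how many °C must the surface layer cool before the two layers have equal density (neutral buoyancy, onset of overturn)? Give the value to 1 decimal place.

1.5 °C

Neutral buoyancy requires Δρ = 0, i.e. −α(T_deep − T_surf′) + β(S_deep − S_surf) = 0.
T_surf′ = T_deep − (β/α)·ΔS = 28.9 − (8.2 × 10⁻⁴/2 × 10⁻⁴)·(+0.33) = 27.547 °C.
Cooling required: 29.0 − (27.547) = 1.453 °C.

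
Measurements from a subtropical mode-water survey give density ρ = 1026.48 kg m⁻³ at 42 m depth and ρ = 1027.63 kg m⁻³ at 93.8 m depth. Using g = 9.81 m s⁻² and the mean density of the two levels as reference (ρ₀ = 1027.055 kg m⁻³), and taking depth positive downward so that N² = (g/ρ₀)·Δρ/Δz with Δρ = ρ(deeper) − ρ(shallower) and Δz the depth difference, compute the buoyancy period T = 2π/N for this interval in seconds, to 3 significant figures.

Δρ = 1027.63 − 1026.48 = 1.15 kg m⁻³ over Δz = 93.8 − 42 = 51.8 m.
N² = (9.81/1027.055) × (1.15/51.8) = 2.1205 × 10⁻⁴ s⁻².
N = √(2.1205 × 10⁻⁴) = 0.014562 rad s⁻¹, so T = 2π/N = 431.48 s ≈ 431 s.

431 s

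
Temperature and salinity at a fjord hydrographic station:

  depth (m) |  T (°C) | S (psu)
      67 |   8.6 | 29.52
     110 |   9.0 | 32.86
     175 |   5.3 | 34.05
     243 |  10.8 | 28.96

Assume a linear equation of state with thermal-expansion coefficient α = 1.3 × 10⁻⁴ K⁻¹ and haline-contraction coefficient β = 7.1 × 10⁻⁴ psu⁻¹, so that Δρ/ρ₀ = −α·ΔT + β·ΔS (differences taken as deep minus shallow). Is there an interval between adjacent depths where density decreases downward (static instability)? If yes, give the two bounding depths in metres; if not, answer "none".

175–243 m

Evaluate Δρ/ρ₀ = −αΔT + βΔS across each adjacent pair:
  67–110 m: −αΔT+βΔS = −(1.3 × 10⁻⁴)(+0.4)+(7.1 × 10⁻⁴)(+3.34) = 2.3 × 10⁻³ → stable
  110–175 m: −αΔT+βΔS = −(1.3 × 10⁻⁴)(-3.7)+(7.1 × 10⁻⁴)(+1.19) = 1.3 × 10⁻³ → stable
  175–243 m: −αΔT+βΔS = −(1.3 × 10⁻⁴)(+5.5)+(7.1 × 10⁻⁴)(-5.09) = -4.3 × 10⁻³ → UNSTABLE
The 175–243 m interval has Δρ < 0: lighter water underlies denser water.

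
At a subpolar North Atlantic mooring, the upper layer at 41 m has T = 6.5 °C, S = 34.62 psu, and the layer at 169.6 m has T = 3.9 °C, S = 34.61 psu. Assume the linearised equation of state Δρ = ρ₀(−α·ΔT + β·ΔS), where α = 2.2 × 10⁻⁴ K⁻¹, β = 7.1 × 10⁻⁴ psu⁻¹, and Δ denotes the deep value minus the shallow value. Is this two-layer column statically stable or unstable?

ΔT = 3.9 − 6.5 = -2.6 K and ΔS = 34.61 − 34.62 = -0.01 psu (deep − shallow).
−αΔT = 5.72 × 10⁻⁴; βΔS = -7.10 × 10⁻⁶; sum Δρ/ρ₀ = 5.649 × 10⁻⁴.
Δρ/ρ₀ > 0, so Δρ > 0: deeper water is denser → statically stable.

stable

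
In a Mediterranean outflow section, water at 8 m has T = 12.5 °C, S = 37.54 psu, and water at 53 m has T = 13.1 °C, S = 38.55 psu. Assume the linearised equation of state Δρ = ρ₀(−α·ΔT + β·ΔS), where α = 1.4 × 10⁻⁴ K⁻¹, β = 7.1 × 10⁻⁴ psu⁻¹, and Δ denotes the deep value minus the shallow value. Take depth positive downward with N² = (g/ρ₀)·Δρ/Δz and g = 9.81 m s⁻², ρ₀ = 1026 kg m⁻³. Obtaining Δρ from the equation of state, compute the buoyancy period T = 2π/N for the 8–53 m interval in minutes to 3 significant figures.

8.91 min

ΔT = +0.6 K, ΔS = +1.01 psu (deep − shallow).
Δρ/ρ₀ = −αΔT + βΔS = -8.40 × 10⁻⁵ + 7.171 × 10⁻⁴ = 6.331 × 10⁻⁴, so Δρ ≈ 0.6496 kg m⁻³.
N² = (g/ρ₀)·Δρ/Δz = g·(Δρ/ρ₀)/Δz = 9.81 × 6.331 × 10⁻⁴ / 45 = 1.3802 × 10⁻⁴ s⁻².
N = √(1.3802 × 10⁻⁴) = 0.011748 rad s⁻¹ → T = 2π/N = 534.83 s = 8.9138 min ≈ 8.91 min.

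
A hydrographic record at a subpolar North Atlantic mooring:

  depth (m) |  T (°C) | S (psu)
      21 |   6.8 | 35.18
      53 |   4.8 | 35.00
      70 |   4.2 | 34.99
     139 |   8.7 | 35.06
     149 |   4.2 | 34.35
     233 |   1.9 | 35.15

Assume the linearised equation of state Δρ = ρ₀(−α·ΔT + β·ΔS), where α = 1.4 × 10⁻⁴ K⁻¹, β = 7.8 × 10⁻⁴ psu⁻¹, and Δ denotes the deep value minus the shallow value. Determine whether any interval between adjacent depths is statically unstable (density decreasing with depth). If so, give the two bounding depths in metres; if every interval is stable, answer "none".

Evaluate Δρ/ρ₀ = −αΔT + βΔS across each adjacent pair:
  21–53 m: −αΔT+βΔS = −(1.4 × 10⁻⁴)(-2.0)+(7.8 × 10⁻⁴)(-0.18) = 1.4 × 10⁻⁴ → stable
  53–70 m: −αΔT+βΔS = −(1.4 × 10⁻⁴)(-0.6)+(7.8 × 10⁻⁴)(-0.01) = 7.6 × 10⁻⁵ → stable
  70–139 m: −αΔT+βΔS = −(1.4 × 10⁻⁴)(+4.5)+(7.8 × 10⁻⁴)(+0.07) = -5.8 × 10⁻⁴ → UNSTABLE
  139–149 m: −αΔT+βΔS = −(1.4 × 10⁻⁴)(-4.5)+(7.8 × 10⁻⁴)(-0.71) = 7.6 × 10⁻⁵ → stable
  149–233 m: −αΔT+βΔS = −(1.4 × 10⁻⁴)(-2.3)+(7.8 × 10⁻⁴)(+0.80) = 9.5 × 10⁻⁴ → stable
The 70–139 m interval has Δρ < 0: lighter water underlies denser water.

70–139 m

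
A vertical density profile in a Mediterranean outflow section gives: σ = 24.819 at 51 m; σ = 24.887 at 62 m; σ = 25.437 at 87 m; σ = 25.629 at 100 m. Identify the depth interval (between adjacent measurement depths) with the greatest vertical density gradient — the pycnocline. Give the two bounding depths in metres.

Compute the density gradient over each adjacent pair:
  51–62 m: Δρ/Δz = 0.068/11 = 6.2 × 10⁻³ kg m⁻⁴
  62–87 m: Δρ/Δz = 0.550/25 = 0.022 kg m⁻⁴
  87–100 m: Δρ/Δz = 0.192/13 = 0.015 kg m⁻⁴
The largest gradient is in the 62–87 m interval — the pycnocline.

62–87 m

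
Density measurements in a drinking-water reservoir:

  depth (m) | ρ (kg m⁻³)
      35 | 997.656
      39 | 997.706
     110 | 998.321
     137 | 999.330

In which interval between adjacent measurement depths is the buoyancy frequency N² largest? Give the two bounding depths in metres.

110–137 m

Compute the density gradient over each adjacent pair:
  35–39 m: Δρ/Δz = 0.050/4 = 0.013 kg m⁻⁴
  39–110 m: Δρ/Δz = 0.615/71 = 8.7 × 10⁻³ kg m⁻⁴
  110–137 m: Δρ/Δz = 1.009/27 = 0.037 kg m⁻⁴
The largest gradient is in the 110–137 m interval — the pycnocline.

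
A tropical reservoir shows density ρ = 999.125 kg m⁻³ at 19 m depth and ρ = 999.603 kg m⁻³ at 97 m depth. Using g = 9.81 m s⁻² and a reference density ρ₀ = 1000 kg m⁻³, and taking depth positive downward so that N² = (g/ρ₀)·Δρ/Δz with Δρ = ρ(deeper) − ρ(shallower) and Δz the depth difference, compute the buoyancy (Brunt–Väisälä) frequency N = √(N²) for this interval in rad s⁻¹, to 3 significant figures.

7.75 × 10⁻³ rad s⁻¹

Δρ = 999.603 − 999.125 = 0.478 kg m⁻³ over Δz = 97 − 19 = 78 m.
N² = (9.81/1000) × (0.478/78) = 6.0118 × 10⁻⁵ s⁻².
N = √(6.0118 × 10⁻⁵) = 7.7536 × 10⁻³ rad s⁻¹ ≈ 7.75 × 10⁻³ rad s⁻¹.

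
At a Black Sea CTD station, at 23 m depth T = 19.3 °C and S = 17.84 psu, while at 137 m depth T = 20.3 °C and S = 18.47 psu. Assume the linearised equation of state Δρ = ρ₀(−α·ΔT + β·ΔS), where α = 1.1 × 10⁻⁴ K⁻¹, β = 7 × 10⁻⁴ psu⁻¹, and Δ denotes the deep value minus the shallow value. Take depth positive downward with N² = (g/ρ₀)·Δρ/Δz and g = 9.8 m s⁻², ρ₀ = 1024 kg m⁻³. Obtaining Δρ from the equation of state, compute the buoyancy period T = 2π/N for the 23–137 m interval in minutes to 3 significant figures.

19.6 min

ΔT = +1.0 K, ΔS = +0.63 psu (deep − shallow).
Δρ/ρ₀ = −αΔT + βΔS = -1.10 × 10⁻⁴ + 4.41 × 10⁻⁴ = 3.31 × 10⁻⁴, so Δρ ≈ 0.3389 kg m⁻³.
N² = (g/ρ₀)·Δρ/Δz = g·(Δρ/ρ₀)/Δz = 9.8 × 3.31 × 10⁻⁴ / 114 = 2.8454 × 10⁻⁵ s⁻².
N = √(2.8454 × 10⁻⁵) = 5.3342 × 10⁻³ rad s⁻¹ → T = 2π/N = 1.1779 × 10³ s = 19.632 min ≈ 19.6 min.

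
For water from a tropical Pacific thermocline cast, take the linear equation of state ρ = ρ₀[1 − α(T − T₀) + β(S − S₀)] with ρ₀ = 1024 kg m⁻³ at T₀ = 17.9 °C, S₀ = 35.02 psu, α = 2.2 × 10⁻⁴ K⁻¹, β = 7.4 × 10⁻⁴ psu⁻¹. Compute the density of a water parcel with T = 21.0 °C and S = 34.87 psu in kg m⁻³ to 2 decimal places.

1023.19 kg m⁻³

T − T₀ = +3.1 K, S − S₀ = -0.15 psu.
Bracket = 1 − α·(+3.1) + β·(-0.15) = 1 + (-7.93 × 10⁻⁴) = 0.9992070.
ρ = 1024 × 0.9992070 = 1023.19 kg m⁻³.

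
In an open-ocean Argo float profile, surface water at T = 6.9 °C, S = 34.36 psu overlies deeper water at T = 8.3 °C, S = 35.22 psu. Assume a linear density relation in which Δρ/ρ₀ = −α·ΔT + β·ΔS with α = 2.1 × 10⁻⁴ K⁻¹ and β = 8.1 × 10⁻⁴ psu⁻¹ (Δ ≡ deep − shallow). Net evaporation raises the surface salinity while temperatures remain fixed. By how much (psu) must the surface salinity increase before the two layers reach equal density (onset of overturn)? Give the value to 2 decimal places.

Neutral buoyancy requires −α(T_deep − T_surf) + β(S_deep − S_surf′) = 0.
S_surf′ = S_deep − (α/β)·ΔT = 35.22 − (2.1 × 10⁻⁴/8.1 × 10⁻⁴)·(+1.4) = 34.8570 psu.
Increase required: 34.8570 − 34.36 = 0.4970 psu.

0.50 psu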